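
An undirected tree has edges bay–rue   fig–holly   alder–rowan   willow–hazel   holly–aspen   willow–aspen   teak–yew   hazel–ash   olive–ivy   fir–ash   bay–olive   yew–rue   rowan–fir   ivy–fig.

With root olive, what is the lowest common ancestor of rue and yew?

Ancestors of rue (toward the root): rue, bay, olive.
Ancestors of yew: yew, rue, bay, olive.
The deepest node appearing in both lists is rue.

rue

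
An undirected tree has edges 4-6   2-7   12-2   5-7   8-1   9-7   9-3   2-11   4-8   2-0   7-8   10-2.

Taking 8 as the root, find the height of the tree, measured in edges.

3

The longest root-to-leaf path is 8 → 7 → 2 → 10 (3 edges).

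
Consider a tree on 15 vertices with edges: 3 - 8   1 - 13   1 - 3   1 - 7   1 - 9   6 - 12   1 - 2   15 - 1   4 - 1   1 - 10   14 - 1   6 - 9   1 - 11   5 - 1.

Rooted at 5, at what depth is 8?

3

Path from 5 to 8: 5 → 1 → 3 → 8, which has 3 edges.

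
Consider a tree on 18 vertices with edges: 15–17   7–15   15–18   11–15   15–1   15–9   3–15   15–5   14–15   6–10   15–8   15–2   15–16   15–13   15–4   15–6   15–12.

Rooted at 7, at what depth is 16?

Climbing from 16 to the root: 16–15–7. That's 2 steps.

2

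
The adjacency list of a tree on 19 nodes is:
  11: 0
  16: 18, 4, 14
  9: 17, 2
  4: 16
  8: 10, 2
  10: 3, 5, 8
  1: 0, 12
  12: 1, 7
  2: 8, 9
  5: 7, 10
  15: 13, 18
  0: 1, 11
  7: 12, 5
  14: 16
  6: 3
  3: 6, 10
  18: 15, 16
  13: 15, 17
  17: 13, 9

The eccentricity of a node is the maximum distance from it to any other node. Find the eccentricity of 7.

The node farthest from 7 is 14 (4 also at distance 11), via 7–5–10–8–2–9–17–13–15–18–16–14 — 11 edges.

11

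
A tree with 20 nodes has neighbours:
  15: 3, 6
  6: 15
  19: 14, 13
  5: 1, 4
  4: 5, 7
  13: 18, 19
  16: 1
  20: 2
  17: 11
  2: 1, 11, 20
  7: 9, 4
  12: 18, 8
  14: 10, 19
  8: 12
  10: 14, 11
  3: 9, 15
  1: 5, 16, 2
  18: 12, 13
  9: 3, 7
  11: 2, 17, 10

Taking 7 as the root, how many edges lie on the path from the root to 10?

7 – 4 – 5 – 1 – 2 – 11 – 10 — 6 edges.

6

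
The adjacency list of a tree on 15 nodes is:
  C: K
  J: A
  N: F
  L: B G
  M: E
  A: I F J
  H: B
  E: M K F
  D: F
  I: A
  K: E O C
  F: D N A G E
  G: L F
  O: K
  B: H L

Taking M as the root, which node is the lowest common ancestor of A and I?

A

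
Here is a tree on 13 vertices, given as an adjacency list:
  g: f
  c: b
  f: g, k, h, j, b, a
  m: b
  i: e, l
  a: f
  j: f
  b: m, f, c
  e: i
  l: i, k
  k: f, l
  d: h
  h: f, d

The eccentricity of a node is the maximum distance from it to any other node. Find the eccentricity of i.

5

A farthest node from i is m (c, d also at distance 5).
The path i–l–k–f–b–m has 5 edges.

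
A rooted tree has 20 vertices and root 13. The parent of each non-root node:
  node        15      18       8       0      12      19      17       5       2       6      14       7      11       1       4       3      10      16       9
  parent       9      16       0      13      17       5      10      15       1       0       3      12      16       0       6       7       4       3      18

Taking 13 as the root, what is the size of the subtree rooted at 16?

The subtree rooted at 16 contains: 16, 11, 18, 9, 15, 5, 19 — 7 nodes.

7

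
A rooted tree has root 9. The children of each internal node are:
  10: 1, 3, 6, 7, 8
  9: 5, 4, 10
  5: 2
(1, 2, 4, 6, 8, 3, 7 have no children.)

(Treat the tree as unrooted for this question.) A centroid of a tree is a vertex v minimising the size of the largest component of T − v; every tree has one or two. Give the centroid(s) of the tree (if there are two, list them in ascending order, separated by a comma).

Delete 10: the remaining components have sizes 4, 1, 1, 1, 1, 1. Max 4 ≤ 5, so 10 is a centroid.
Every other node leaves some component of size > 5, so the centroid is unique.

10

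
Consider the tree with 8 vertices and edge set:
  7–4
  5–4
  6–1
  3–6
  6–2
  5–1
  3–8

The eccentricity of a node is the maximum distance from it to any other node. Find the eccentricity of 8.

6

The node farthest from 8 is 7, via 8-3-6-1-5-4-7 — 6 edges.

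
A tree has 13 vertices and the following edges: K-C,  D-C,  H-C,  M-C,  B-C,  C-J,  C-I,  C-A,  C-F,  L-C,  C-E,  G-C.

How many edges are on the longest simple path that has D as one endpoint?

A farthest node from D is A (L, M, I, J, B, K, G, E, F, H also at distance 2).
The path D – C – A has 2 edges.

2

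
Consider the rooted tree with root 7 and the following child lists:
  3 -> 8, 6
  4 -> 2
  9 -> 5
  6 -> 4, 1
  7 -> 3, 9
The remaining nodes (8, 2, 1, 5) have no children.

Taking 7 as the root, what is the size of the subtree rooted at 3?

The subtree rooted at 3 contains: 3, 8, 6, 1, 4, 2 — 6 nodes.

6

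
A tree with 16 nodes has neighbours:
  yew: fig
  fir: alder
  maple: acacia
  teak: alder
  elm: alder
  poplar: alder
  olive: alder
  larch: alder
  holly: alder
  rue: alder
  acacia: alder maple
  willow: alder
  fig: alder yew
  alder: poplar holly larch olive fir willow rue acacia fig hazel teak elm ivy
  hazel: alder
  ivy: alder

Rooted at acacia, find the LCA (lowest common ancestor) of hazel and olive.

Path hazel→root: hazel alder acacia; path olive→root: olive alder acacia.
First common node: alder.

alder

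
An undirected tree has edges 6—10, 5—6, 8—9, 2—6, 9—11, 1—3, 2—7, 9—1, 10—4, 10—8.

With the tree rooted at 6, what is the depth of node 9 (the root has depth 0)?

Climbing from 9 to the root: 9 → 8 → 10 → 6. That's 3 steps.

3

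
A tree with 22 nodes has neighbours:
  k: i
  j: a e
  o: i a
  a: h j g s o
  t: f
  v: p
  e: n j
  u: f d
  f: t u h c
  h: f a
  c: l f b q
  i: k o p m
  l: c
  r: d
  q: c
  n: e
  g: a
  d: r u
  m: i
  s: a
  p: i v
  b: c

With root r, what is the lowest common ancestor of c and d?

c's ancestor chain is c, f, u, d, r and d's is d, r; they first meet at d.

d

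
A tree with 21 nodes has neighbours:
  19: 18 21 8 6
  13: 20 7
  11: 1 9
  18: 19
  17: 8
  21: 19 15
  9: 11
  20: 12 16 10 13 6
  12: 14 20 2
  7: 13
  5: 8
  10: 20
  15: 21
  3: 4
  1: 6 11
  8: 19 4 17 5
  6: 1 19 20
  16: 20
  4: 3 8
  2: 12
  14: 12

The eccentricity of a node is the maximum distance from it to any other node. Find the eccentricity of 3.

The node farthest from 3 is 7 (14, 9, 2 also at distance 7), via 3-4-8-19-6-20-13-7 — 7 edges.

7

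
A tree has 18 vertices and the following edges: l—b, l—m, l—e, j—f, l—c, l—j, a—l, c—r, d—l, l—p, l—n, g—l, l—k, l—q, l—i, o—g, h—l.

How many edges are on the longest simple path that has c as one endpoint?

A farthest node from c is f (o also at distance 3).
The path c-l-j-f has 3 edges.

3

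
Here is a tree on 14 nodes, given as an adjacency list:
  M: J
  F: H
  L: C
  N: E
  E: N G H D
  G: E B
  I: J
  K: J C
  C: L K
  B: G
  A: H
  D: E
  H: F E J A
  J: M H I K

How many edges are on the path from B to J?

4

Walking from B: B - G - E - H - J. Length 4.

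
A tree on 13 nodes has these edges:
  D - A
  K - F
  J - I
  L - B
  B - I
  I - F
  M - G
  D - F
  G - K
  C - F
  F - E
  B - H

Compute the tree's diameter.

6

BFS from M reaches H last, at distance 6; BFS from H confirms no node is farther.
Path: M - G - K - F - I - B - H.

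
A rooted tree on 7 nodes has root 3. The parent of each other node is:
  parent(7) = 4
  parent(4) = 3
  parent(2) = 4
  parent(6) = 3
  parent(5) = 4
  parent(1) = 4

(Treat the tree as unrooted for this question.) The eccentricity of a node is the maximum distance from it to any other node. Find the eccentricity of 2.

3

A farthest node from 2 is 6.
The path 2-4-3-6 has 3 edges.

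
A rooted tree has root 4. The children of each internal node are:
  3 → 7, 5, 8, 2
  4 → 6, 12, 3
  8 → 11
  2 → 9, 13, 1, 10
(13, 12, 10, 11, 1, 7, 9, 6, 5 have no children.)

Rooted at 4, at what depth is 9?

Climbing from 9 to the root: 9 – 2 – 3 – 4. That's 3 steps.

3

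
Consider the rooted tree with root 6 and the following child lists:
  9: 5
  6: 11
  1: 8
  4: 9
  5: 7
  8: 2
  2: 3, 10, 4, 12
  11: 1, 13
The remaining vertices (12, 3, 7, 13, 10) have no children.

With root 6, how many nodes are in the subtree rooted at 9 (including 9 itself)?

3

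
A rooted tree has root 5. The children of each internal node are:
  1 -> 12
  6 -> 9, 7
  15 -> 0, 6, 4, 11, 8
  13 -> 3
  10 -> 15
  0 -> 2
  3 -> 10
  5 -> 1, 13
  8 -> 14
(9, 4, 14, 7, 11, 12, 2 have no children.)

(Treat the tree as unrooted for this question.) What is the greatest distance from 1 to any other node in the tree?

7

The node farthest from 1 is 7 (14, 9, 2 also at distance 7), via 1-5-13-3-10-15-6-7 — 7 edges.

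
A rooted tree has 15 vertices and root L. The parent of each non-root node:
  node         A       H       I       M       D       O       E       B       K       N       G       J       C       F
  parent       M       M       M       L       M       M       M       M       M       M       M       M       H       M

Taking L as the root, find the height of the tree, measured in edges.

3

The longest root-to-leaf path is L-M-H-C (3 edges).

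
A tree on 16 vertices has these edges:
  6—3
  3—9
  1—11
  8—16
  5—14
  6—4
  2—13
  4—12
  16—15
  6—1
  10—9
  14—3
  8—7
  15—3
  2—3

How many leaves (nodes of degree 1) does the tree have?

Exactly 6 nodes have a single neighbour: 5, 7, 10, 11, 12, 13.

6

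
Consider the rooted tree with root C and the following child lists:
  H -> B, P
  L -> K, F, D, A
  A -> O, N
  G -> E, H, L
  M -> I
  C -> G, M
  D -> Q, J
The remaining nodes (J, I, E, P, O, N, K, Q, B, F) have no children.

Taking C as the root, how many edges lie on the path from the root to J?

4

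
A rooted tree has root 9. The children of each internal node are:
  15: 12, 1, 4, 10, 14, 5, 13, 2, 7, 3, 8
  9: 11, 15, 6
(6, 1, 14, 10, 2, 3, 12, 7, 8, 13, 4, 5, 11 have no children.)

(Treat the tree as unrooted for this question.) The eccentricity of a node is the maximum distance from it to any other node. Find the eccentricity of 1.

3

Distances from 1 peak at 3, attained at 11 (6 also at distance 3).
1 – 15 – 9 – 11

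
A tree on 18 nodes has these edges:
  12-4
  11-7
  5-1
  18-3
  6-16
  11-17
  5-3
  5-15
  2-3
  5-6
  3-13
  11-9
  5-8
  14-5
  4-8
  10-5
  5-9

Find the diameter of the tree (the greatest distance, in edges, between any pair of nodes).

6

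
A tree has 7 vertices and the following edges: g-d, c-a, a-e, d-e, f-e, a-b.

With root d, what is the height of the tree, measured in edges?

3

A deepest node is c, reached by d-e-a-c.
That path has 3 edges, so the height is 3.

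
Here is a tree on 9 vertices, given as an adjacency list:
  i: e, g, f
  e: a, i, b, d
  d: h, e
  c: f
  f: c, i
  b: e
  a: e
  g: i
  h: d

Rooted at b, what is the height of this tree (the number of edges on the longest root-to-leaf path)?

4

The longest root-to-leaf path is b–e–i–f–c (4 edges).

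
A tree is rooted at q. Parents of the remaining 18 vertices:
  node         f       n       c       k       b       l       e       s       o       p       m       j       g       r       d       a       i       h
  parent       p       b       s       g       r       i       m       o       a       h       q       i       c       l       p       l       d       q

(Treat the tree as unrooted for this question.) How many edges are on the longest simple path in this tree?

13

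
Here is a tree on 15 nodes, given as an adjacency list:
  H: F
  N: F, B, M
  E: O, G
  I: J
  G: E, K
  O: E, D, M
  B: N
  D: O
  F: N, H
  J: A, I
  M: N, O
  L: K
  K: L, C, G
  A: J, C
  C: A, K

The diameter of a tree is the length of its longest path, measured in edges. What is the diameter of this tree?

11

A longest path is H - F - N - M - O - E - G - K - C - A - J - I, with 11 edges.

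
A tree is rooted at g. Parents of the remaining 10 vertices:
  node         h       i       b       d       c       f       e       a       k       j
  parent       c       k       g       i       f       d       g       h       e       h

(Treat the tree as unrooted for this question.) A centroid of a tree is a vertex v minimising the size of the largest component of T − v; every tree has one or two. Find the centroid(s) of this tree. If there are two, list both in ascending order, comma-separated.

d

Delete d: the remaining components have sizes 5, 5. Max 5 ≤ 5, so d is a centroid.
No neighbour of d does as well, so d is the unique centroid.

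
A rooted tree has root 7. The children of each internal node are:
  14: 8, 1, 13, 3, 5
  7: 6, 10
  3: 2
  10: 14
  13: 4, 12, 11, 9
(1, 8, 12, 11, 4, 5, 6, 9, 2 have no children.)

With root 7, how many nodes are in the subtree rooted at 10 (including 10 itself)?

12

10's subtree: {10, 14, 1, 3, 13, 8, 5, 2, 11, 12, 4, 9}, size 12.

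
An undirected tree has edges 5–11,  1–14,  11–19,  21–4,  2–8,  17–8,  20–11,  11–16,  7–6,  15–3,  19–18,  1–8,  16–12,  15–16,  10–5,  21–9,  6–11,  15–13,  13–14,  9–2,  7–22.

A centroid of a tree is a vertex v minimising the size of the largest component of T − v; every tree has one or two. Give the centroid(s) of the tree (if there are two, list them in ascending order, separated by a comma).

15, 16

Removing 16 splits the tree into components of sizes 11, 9, 1; the largest is 11 ≤ ⌊22/2⌋ = 11.
15 is adjacent to 16 and is also a centroid (the largest component after removing it is likewise 11).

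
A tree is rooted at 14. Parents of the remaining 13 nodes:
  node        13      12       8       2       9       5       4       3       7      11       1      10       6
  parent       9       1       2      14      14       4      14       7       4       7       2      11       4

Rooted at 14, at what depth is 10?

14–4–7–11–10 — 4 edges.

4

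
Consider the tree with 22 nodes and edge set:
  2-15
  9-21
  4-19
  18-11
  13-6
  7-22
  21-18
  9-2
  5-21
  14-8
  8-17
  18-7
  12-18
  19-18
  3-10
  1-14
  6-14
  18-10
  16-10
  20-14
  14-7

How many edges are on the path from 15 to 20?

7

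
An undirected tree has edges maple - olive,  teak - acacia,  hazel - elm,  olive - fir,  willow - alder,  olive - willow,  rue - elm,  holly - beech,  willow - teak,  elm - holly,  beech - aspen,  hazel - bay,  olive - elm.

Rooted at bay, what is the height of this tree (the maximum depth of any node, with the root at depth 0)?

A deepest node is acacia, reached by bay–hazel–elm–olive–willow–teak–acacia.
That path has 6 edges, so the height is 6.

6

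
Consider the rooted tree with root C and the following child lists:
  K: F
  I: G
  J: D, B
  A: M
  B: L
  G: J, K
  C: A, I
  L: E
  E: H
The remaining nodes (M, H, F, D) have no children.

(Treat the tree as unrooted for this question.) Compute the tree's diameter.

9

Starting from M, a farthest node is H at distance 9.
One longest path: M – A – C – I – G – J – B – L – E – H.
So the diameter is 9.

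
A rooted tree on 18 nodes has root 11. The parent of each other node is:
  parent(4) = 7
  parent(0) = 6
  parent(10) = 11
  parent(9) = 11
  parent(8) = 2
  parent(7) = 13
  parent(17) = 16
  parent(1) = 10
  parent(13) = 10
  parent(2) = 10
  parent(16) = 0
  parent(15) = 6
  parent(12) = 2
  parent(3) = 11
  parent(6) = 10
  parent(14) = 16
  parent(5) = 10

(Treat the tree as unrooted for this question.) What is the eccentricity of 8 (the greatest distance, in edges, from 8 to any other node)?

Distances from 8 peak at 6, attained at 17 (14 also at distance 6).
8 – 2 – 10 – 6 – 0 – 16 – 17

6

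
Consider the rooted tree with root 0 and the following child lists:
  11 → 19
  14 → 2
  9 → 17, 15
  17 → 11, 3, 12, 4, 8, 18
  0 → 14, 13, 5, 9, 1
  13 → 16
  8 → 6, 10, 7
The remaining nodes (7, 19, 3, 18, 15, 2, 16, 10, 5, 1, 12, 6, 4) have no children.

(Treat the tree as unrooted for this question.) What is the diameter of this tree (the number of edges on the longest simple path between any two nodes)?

6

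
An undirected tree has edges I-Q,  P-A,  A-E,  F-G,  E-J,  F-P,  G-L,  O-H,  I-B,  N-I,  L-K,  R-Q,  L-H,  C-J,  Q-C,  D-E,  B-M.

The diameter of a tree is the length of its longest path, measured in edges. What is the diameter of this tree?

13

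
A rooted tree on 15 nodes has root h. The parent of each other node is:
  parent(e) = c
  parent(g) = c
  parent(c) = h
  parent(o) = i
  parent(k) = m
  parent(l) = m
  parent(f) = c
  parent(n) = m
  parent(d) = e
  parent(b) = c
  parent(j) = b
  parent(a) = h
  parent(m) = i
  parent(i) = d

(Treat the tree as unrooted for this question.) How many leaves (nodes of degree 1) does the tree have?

Degree-1 nodes: a, f, g, j, k, l, n, o — 8 of them.

8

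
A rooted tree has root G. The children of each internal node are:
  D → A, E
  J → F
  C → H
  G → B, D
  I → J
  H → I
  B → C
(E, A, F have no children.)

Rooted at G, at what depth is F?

Path from G to F: G–B–C–H–I–J–F, which has 6 edges.

6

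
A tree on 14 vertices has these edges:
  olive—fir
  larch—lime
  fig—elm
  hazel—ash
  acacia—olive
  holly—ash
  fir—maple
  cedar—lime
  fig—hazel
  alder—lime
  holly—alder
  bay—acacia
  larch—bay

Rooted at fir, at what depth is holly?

Climbing from holly to the root: holly – alder – lime – larch – bay – acacia – olive – fir. That's 7 steps.

7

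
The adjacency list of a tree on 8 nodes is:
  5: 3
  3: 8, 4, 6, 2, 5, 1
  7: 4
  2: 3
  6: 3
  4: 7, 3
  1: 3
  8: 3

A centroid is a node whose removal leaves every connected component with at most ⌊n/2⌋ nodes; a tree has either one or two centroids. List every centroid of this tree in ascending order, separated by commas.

3

Removing 3 splits the tree into components of sizes 2, 1, 1, 1, 1, 1; the largest is 2 ≤ ⌊8/2⌋ = 4.
No neighbour of 3 does as well, so 3 is the unique centroid.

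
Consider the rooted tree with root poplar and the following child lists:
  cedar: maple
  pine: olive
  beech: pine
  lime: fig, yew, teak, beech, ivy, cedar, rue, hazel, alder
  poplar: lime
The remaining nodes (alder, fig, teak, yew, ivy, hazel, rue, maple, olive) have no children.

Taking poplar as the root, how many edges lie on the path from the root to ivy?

2

poplar – lime – ivy — 2 edges.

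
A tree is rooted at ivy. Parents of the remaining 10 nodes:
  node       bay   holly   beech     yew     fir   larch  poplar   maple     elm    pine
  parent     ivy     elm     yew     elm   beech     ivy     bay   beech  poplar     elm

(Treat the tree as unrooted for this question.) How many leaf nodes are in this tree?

Degree-1 nodes: fir, holly, larch, maple, pine — 5 of them.

5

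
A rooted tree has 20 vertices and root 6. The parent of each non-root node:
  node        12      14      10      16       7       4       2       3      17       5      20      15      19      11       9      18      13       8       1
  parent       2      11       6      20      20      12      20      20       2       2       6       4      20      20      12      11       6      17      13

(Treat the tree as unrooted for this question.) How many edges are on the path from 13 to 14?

Walking from 13: 13 – 6 – 20 – 11 – 14. Length 4.

4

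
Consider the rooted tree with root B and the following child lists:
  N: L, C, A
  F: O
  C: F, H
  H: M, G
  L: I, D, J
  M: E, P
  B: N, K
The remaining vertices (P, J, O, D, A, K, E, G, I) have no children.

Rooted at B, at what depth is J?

3

B – N – L – J — 3 edges.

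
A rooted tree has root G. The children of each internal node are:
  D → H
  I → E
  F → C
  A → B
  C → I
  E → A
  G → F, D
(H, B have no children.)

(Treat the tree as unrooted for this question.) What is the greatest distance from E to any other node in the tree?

6

A farthest node from E is H.
The path E-I-C-F-G-D-H has 6 edges.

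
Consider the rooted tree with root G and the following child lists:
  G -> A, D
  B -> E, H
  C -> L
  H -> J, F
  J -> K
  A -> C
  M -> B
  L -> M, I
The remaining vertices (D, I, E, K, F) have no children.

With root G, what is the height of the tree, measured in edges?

A deepest node is K, reached by G → A → C → L → M → B → H → J → K.
That path has 8 edges, so the height is 8.

8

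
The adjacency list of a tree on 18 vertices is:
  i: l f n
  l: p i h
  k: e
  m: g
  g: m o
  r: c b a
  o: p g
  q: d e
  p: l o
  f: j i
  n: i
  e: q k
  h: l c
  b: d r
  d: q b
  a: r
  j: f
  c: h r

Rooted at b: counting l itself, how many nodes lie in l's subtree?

l's subtree: {l, i, p, f, n, o, j, g, m}, size 9.

9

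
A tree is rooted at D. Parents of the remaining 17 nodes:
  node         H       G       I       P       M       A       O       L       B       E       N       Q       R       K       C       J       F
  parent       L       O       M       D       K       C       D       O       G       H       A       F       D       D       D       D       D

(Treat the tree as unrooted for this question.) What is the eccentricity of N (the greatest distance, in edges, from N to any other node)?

7

A farthest node from N is E.
The path N – A – C – D – O – L – H – E has 7 edges.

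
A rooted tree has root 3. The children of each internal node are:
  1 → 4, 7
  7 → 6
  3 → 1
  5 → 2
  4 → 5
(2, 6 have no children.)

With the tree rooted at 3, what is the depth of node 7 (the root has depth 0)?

Path from 3 to 7: 3 – 1 – 7, which has 2 edges.

2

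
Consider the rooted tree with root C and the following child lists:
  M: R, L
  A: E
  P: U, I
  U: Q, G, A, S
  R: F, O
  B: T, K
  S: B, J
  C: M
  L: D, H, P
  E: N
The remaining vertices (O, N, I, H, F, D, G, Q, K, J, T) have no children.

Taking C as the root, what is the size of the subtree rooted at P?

Descendants of P (including itself): P, U, I, A, Q, S, G, E, B, J, N, T, K. That's 13.

13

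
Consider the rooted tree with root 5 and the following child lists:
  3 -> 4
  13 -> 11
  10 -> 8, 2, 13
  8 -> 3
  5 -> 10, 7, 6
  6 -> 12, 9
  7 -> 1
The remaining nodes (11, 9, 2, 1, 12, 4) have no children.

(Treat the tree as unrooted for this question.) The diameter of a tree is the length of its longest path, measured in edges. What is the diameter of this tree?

6

Starting from 1, a farthest node is 4 at distance 6.
One longest path: 1 - 7 - 5 - 10 - 8 - 3 - 4.
So the diameter is 6.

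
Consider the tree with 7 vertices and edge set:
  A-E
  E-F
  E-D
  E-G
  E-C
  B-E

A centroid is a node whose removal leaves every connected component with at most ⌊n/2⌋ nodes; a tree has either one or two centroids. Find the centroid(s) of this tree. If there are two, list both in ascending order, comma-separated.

If E is removed the pieces have sizes 1, 1, 1, 1, 1, 1, all ≤ ⌊7/2⌋ = 3.
Every other node leaves some component of size > 3, so the centroid is unique.

E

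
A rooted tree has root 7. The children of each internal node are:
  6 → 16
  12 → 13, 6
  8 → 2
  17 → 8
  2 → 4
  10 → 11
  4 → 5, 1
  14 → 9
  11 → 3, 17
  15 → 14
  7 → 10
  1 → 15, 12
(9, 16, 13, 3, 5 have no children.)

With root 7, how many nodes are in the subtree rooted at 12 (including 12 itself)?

4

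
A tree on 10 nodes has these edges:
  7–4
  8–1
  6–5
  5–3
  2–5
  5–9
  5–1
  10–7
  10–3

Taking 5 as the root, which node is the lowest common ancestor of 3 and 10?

Path 3→root: 3 5; path 10→root: 10 3 5.
First common node: 3.

3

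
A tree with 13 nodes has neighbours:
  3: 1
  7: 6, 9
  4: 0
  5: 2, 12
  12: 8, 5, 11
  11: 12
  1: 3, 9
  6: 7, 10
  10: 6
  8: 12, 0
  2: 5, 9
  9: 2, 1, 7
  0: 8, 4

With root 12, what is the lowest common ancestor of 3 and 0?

12

Path 3→root: 3 1 9 2 5 12; path 0→root: 0 8 12.
First common node: 12.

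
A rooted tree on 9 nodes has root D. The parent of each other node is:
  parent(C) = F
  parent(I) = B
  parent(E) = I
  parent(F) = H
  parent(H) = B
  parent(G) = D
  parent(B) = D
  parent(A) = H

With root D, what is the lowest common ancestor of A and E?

B

A's ancestor chain is A, H, B, D and E's is E, I, B, D; they first meet at B.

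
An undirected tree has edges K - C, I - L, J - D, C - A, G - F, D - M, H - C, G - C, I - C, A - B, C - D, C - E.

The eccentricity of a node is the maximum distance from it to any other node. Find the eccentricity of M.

4

The node farthest from M is F (B, L also at distance 4), via M–D–C–G–F — 4 edges.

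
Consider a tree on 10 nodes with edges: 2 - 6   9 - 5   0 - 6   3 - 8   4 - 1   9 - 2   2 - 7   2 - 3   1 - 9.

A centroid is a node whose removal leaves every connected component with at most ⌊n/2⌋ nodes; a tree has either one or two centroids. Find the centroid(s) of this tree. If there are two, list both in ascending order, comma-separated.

2

If 2 is removed the pieces have sizes 4, 2, 2, 1, all ≤ ⌊10/2⌋ = 5.
No neighbour of 2 does as well, so 2 is the unique centroid.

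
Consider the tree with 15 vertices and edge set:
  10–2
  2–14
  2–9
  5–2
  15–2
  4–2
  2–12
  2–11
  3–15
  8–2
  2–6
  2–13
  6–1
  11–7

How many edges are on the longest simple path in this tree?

Starting from 3, a farthest node is 7 at distance 4.
One longest path: 3-15-2-11-7.
So the diameter is 4.

4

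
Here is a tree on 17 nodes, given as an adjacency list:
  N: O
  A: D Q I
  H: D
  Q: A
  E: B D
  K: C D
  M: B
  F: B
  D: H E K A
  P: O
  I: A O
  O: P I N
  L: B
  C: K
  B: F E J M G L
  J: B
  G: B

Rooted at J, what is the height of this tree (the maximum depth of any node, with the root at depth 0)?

The longest root-to-leaf path is J–B–E–D–A–I–O–N (7 edges).

7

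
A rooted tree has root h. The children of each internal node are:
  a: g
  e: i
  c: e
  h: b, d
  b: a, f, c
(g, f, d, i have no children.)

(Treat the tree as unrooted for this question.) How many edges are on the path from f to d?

3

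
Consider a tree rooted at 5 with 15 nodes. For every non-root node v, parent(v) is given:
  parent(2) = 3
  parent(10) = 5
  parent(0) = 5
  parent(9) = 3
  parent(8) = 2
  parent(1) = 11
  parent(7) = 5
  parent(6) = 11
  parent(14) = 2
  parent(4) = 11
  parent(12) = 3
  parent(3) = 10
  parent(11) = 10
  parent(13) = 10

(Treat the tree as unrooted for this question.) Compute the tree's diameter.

A longest path is 4-11-10-3-2-14, with 5 edges.

5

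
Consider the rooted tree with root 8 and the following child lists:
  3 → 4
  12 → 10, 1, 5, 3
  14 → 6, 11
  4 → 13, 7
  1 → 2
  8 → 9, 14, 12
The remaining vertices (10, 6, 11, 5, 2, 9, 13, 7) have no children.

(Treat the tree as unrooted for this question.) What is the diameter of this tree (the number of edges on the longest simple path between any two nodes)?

Starting from 13, a farthest node is 11 at distance 6.
One longest path: 13-4-3-12-8-14-11.
So the diameter is 6.

6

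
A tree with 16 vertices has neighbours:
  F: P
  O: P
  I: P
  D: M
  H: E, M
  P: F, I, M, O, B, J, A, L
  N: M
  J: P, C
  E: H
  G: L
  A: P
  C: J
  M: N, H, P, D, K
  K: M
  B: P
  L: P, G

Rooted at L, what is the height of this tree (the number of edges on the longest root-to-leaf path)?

The longest root-to-leaf path is L – P – M – H – E (4 edges).

4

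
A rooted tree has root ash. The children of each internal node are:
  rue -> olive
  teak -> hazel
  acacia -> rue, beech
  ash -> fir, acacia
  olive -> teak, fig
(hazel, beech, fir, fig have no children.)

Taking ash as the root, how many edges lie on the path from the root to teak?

Path from ash to teak: ash–acacia–rue–olive–teak, which has 4 edges.

4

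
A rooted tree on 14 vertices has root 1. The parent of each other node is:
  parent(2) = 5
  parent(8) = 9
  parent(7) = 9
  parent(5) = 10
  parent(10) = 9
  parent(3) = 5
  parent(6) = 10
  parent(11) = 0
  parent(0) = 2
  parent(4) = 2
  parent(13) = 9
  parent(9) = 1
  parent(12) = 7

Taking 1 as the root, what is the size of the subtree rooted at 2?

4

Descendants of 2 (including itself): 2, 4, 0, 11. That's 4.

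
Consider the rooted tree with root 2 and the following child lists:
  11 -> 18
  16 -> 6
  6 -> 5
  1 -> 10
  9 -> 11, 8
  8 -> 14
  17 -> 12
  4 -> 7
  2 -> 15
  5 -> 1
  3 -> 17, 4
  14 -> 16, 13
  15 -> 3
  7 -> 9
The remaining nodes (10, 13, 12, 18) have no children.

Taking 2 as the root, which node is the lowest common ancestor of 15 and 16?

15

Path 15→root: 15 2; path 16→root: 16 14 8 9 7 4 3 15 2.
First common node: 15.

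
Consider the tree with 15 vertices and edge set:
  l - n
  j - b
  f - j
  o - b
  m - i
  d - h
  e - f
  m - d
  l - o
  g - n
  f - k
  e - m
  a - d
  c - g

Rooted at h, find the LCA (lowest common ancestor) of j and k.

f

Ancestors of j (toward the root): j, f, e, m, d, h.
Ancestors of k: k, f, e, m, d, h.
The deepest node appearing in both lists is f.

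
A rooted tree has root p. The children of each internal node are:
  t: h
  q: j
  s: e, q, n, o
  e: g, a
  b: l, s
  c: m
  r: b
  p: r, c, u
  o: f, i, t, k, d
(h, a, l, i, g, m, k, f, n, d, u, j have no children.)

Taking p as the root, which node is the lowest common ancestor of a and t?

Path a→root: a e s b r p; path t→root: t o s b r p.
First common node: s.

s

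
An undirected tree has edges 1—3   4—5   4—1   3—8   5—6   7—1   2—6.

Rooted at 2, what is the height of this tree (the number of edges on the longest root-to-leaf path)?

6

8 sits deepest: 2–6–5–4–1–3–8 — 6 edges from the root.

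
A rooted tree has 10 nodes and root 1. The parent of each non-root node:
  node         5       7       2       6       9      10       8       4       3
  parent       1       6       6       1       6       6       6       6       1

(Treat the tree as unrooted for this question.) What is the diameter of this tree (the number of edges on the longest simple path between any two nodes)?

3

A longest path is 5 - 1 - 6 - 2, with 3 edges.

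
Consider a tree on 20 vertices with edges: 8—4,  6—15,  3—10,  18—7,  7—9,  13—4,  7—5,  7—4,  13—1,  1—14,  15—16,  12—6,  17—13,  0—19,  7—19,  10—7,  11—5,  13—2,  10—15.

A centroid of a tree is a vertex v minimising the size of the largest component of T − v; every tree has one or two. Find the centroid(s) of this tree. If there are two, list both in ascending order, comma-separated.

7

If 7 is removed the pieces have sizes 7, 6, 2, 2, 1, 1, all ≤ ⌊20/2⌋ = 10.
Every other node leaves some component of size > 10, so the centroid is unique.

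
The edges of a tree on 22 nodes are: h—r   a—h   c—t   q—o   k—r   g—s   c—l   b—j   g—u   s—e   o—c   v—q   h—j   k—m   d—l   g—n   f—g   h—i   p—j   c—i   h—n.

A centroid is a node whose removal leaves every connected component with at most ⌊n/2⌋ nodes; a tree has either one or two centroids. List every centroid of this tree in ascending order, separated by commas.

h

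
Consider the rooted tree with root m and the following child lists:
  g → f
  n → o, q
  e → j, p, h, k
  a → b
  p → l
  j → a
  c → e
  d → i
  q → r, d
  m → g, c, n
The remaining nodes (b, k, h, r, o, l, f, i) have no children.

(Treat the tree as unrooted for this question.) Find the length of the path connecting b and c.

4

Walking from b: b–a–j–e–c. Length 4.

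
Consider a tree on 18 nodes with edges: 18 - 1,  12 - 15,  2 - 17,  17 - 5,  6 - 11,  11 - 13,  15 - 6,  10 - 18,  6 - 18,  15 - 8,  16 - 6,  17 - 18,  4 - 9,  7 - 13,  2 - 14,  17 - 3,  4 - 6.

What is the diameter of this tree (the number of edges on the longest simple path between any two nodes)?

7

Starting from 7, a farthest node is 14 at distance 7.
One longest path: 7 – 13 – 11 – 6 – 18 – 17 – 2 – 14.
So the diameter is 7.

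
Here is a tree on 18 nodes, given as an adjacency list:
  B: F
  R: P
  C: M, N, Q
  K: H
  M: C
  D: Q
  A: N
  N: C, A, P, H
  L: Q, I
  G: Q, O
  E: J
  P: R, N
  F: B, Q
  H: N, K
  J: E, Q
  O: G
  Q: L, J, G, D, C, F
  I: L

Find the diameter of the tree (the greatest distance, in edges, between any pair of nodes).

6

A longest path is K - H - N - C - Q - L - I, with 6 edges.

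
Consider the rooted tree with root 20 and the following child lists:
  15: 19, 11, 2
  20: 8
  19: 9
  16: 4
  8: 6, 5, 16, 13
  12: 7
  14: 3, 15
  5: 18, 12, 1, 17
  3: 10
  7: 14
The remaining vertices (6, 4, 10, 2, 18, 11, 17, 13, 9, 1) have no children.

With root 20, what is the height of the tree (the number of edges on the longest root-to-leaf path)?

8

9 sits deepest: 20-8-5-12-7-14-15-19-9 — 8 edges from the root.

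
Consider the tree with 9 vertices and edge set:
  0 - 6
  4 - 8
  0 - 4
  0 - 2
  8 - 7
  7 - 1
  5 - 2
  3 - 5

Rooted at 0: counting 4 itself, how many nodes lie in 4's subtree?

Descendants of 4 (including itself): 4, 8, 7, 1. That's 4.

4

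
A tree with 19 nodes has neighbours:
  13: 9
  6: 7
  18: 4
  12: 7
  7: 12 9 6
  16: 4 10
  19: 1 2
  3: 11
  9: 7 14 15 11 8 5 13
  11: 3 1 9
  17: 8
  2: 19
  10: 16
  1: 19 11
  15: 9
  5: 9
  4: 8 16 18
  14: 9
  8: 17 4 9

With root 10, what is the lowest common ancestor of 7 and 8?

8

Path 7→root: 7 9 8 4 16 10; path 8→root: 8 4 16 10.
First common node: 8.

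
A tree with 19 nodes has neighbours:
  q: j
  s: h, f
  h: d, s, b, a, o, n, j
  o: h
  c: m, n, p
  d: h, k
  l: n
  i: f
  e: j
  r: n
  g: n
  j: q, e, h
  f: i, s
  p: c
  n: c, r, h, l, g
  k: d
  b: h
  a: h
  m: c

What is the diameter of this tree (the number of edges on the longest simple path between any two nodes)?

6

A longest path is p-c-n-h-s-f-i, with 6 edges.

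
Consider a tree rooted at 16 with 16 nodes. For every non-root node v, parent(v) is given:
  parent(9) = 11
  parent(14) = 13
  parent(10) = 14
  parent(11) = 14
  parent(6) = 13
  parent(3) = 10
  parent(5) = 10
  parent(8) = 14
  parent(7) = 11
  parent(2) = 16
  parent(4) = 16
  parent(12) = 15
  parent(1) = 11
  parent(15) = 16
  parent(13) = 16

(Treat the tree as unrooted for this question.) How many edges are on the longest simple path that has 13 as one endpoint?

3

The node farthest from 13 is 3 (9, 5, 7, 1, 12 also at distance 3), via 13–14–10–3 — 3 edges.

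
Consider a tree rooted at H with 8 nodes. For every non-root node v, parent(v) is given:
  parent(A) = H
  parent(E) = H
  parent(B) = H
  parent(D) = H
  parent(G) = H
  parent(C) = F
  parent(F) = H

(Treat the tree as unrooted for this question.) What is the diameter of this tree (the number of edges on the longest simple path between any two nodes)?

3

Starting from C, a farthest node is A at distance 3.
One longest path: C – F – H – A.
So the diameter is 3.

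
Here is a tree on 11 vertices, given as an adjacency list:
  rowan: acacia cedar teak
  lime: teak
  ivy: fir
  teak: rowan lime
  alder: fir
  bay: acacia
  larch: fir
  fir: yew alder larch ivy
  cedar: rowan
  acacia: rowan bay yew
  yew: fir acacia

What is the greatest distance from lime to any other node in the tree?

6

A farthest node from lime is larch (ivy, alder also at distance 6).
The path lime – teak – rowan – acacia – yew – fir – larch has 6 edges.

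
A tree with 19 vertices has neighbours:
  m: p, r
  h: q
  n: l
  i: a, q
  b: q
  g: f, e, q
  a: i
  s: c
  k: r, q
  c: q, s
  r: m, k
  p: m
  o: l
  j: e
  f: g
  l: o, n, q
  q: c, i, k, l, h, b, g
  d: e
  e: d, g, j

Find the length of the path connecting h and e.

Walking from h: h – q – g – e. Length 3.

3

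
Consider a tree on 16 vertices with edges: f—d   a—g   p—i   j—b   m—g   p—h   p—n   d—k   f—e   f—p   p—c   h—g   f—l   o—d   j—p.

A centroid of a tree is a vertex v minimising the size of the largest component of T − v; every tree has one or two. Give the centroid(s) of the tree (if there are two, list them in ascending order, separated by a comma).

p

Removing p splits the tree into components of sizes 6, 4, 2, 1, 1, 1; the largest is 6 ≤ ⌊16/2⌋ = 8.
No neighbour of p does as well, so p is the unique centroid.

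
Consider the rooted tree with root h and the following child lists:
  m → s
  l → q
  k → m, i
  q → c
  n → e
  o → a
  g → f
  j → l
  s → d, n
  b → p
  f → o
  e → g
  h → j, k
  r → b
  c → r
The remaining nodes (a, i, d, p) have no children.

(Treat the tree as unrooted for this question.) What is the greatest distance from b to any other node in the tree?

15

Distances from b peak at 15, attained at a.
b – r – c – q – l – j – h – k – m – s – n – e – g – f – o – a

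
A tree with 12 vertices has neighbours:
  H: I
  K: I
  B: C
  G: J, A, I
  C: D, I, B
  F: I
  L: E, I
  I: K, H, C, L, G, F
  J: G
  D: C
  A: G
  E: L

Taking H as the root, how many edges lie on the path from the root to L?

2

H – I – L — 2 edges.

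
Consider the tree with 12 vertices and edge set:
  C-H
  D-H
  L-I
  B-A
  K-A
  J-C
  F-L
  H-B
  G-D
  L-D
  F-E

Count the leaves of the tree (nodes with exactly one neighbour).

The leaves are E, G, I, J, K.
That is 5 leaves.

5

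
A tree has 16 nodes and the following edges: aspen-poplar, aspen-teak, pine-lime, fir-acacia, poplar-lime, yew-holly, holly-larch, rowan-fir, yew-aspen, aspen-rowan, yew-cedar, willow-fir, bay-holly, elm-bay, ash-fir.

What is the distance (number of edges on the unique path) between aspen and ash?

Walking from aspen: aspen - rowan - fir - ash. Length 3.

3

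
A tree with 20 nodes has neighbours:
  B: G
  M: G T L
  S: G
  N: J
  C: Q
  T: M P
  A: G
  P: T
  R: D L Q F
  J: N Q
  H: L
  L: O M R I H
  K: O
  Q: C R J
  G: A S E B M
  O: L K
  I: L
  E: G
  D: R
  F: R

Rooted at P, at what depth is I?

4

Path from P to I: P – T – M – L – I, which has 4 edges.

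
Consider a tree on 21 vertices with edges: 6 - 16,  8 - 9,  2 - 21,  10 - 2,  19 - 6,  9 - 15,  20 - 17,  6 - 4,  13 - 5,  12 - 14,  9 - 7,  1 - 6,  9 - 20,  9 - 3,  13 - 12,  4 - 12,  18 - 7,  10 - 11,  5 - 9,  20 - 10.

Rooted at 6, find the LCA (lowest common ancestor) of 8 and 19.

6

8's ancestor chain is 8, 9, 5, 13, 12, 4, 6 and 19's is 19, 6; they first meet at 6.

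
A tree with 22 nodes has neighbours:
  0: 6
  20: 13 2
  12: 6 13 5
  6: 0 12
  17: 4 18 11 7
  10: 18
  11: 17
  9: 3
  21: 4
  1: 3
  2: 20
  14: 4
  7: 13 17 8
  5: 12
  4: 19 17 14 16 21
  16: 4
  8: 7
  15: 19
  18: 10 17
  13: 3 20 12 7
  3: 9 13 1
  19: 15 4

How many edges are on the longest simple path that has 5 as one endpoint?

7

The node farthest from 5 is 15, via 5-12-13-7-17-4-19-15 — 7 edges.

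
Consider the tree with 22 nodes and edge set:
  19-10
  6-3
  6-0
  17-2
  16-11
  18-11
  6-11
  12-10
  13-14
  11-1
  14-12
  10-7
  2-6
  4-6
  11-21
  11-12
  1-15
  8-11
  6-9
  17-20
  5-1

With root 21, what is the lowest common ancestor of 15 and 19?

Ancestors of 15 (toward the root): 15, 1, 11, 21.
Ancestors of 19: 19, 10, 12, 11, 21.
The deepest node appearing in both lists is 11.

11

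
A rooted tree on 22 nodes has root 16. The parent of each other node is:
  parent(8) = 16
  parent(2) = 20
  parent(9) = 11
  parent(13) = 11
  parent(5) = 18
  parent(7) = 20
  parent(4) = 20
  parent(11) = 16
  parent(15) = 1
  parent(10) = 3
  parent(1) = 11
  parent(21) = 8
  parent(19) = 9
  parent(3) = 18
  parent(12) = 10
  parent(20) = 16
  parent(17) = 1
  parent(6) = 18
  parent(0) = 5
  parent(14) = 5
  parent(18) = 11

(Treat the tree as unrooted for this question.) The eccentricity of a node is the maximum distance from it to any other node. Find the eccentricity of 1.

5

Distances from 1 peak at 5, attained at 12.
1 – 11 – 18 – 3 – 10 – 12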